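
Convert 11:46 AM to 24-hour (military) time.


Input: 11:46 AM
AM hour stays: 11

11:46


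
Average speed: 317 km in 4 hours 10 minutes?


Distance: 317 km
Time: 4h 10m = 250 min = 250/60 = 25/6 hours
Speed = 317 ÷ (25/6) = 317 × 6 / 25 = 1902/25 ≈ 76.1 km/h

76.1 km/h


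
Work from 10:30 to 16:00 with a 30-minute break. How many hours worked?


Total time = (16×60+0) - (10×60+30)
= 960 - 630 = 330 min
Minus break: 330 - 30 = 300 min
= 5h 0m

5h 0m (300 minutes)


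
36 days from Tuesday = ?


Start: Tuesday (index 1)
(1 + 36) mod 7
= 37 mod 7
= 2
Index 2 → Wednesday

Wednesday


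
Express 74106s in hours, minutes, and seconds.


Hours: 74106 ÷ 3600 = 20 remainder 2106
Minutes: 2106 ÷ 60 = 35 remainder 6
Seconds: 6

20h 35m 6s


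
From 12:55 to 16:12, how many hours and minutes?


3h 17m

End time in minutes: 16×60 + 12 = 972
Start time in minutes: 12×60 + 55 = 775
Difference = 972 - 775 = 197 minutes
= 3 hours 17 minutes


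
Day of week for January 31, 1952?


Zeller's congruence:
q=31, m=13, k=51, j=19
h = (31 + ⌊13×14/5⌋ + 51 + ⌊51/4⌋ + ⌊19/4⌋ - 2×19) mod 7
= (31 + 36 + 51 + 12 + 4 - 38) mod 7
= 96 mod 7 = 5
h=5 → Thursday

Thursday


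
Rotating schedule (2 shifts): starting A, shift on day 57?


Shifts: A, B
Start: A (index 0)
Day 57: (0 + 57 - 1) mod 2
= 56 mod 2
= 0
Index 0 → shift A

Shift A


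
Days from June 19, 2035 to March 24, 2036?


279 days

From June 19, 2035 to March 24, 2036
Rest of June 2035: 30 - 19 = 11
Full months: July 31, August 31, September 30, October 31, November 30, December 31, January 31, February 2036 29
Days into March 2036: 24
Total = 11 + 31 + 31 + 30 + 31 + 30 + 31 + 31 + 29 + 24 = 279 days


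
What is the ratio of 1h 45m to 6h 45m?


Duration 1: 105 minutes
Duration 2: 405 minutes
Ratio = 105:405
GCD = 15
Simplified = 7:27
As a decimal: 7/27 ≈ 0.26

7:27 (0.26)


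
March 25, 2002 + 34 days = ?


April 28, 2002

Start: March 25, 2002
Add 34 days
March 25 → April 1: 31 - 25 + 1 = 7 days (34 - 7 = 27 left)
April 1 + 27 = April 28, 2002


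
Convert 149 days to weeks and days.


Weeks: 149 ÷ 7 = 21 remainder 2

21 weeks 2 days


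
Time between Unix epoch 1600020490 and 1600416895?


396405 seconds (110.1 hours / 4.59 days)

Difference = 1600416895 - 1600020490 = 396405 seconds
In hours: 396405 / 3600 ≈ 110.1
In days: 396405 / 86400 ≈ 4.59


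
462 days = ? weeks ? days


66 weeks 0 days

Weeks: 462 ÷ 7 = 66 remainder 0


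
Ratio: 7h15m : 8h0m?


Duration 1: 435 minutes
Duration 2: 480 minutes
Ratio = 435:480
GCD = 15
Simplified = 29:32
As a decimal: 29/32 ≈ 0.91

29:32 (0.91)


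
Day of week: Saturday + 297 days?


Tuesday

Start: Saturday (index 5)
(5 + 297) mod 7
= 302 mod 7
= 1
Index 1 → Tuesday


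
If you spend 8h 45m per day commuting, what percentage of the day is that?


36.5%

Time: 525 minutes
Day: 1440 minutes
Percentage = (525/1440) × 100 ≈ 36.5%


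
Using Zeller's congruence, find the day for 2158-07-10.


Monday

Zeller's congruence:
q=10, m=7, k=58, j=21
h = (10 + ⌊13×8/5⌋ + 58 + ⌊58/4⌋ + ⌊21/4⌋ - 2×21) mod 7
= (10 + 20 + 58 + 14 + 5 - 42) mod 7
= 65 mod 7 = 2
h=2 → Monday


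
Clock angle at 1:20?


80.0°

Hour hand = 1×30 + 20×0.5 = 40.0°
Minute hand = 20×6 = 120°
Difference = |40.0 - 120| = 80.0°


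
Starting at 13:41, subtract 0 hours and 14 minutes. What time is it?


13:27

Start: 821 minutes from midnight
Subtract: 14 minutes
Remaining: 821 - 14 = 807
Hours: 13, Minutes: 27


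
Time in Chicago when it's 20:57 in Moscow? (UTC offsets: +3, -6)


11:57

Time difference = UTC-6 - UTC+3 = -9 hours
New hour = (20 -9) mod 24
= 11 mod 24 = 11
Minutes unchanged → 11:57


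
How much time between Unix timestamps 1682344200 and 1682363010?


Difference = 1682363010 - 1682344200 = 18810 seconds
In hours: 18810 / 3600 ≈ 5.2
In days: 18810 / 86400 ≈ 0.22

18810 seconds (5.2 hours / 0.22 days)


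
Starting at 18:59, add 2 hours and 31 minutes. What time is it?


Start: 1139 minutes from midnight
Add: 151 minutes
Total: 1290 minutes
Hours: 1290 ÷ 60 = 21 remainder 30

21:30


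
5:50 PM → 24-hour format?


17:50

Input: 5:50 PM
PM: 5 + 12 = 17


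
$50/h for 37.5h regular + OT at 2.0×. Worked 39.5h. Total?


Regular: 37.5h × $50 = $1875.00
Overtime: 39.5 - 37.5 = 2.0h
OT pay: 2.0h × $50 × 2.0 = $200.00
Total = $1875.00 + $200.00 = $2075.00

$2075.00


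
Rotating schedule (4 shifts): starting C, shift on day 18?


Shift D

Shifts: A, B, C, D
Start: C (index 2)
Day 18: (2 + 18 - 1) mod 4
= 19 mod 4
= 3
Index 3 → shift D


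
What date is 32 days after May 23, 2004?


Start: May 23, 2004
Add 32 days
May 23 → June 1: 31 - 23 + 1 = 9 days (32 - 9 = 23 left)
June 1 + 23 = June 24, 2004

June 24, 2004


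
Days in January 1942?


Month: January (month 1)
January has 31 days

31 days


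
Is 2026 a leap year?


No

Rules: divisible by 4 AND (not by 100 OR by 400)
2026 ÷ 4 = 506 remainder 2 → not divisible by 4
Not divisible by 4 → not a leap year


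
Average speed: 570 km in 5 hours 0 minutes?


114.0 km/h

Distance: 570 km
Time: 5 hours
Speed = 570 / 5 = 114.0 km/h


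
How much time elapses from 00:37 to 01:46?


End time in minutes: 1×60 + 46 = 106
Start time in minutes: 0×60 + 37 = 37
Difference = 106 - 37 = 69 minutes
= 1 hours 9 minutes

1h 9m


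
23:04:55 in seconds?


Hours: 23 × 3600 = 82800
Minutes: 4 × 60 = 240
Seconds: 55
Total = 82800 + 240 + 55 = 83095

83095 seconds


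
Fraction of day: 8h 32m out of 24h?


Total minutes: 8×60 + 32 = 512
Day = 24×60 = 1440 minutes
Fraction = 512/1440 ≈ 0.3556
As a percentage: 512/1440 × 100 ≈ 35.56%

0.3556 (35.56%)


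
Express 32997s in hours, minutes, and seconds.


9h 9m 57s

Hours: 32997 ÷ 3600 = 9 remainder 597
Minutes: 597 ÷ 60 = 9 remainder 57
Seconds: 57


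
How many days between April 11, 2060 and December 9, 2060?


242 days

From April 11, 2060 to December 9, 2060
Rest of April 2060: 30 - 11 = 19
Full months: May 31, June 30, July 31, August 31, September 30, October 31, November 30
Days into December 2060: 9
Total = 19 + 31 + 30 + 31 + 31 + 30 + 31 + 30 + 9 = 242 days


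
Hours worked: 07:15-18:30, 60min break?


10h 15m (615 minutes)

Total time = (18×60+30) - (7×60+15)
= 1110 - 435 = 675 min
Minus break: 675 - 60 = 615 min
= 10h 15m


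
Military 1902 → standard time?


7:02 PM

Hour: 19
19 - 12 = 7 → PM


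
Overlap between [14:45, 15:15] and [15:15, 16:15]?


Meeting A: 885-915 (in minutes from midnight)
Meeting B: 915-975
Overlap start = max(885, 915) = 915
Overlap end = min(915, 975) = 915
Overlap = max(0, 915 - 915) = 0 min

0 minutes


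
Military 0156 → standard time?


1:56 AM

Hour: 1
1 < 12 → AM


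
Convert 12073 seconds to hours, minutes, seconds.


3h 21m 13s

Hours: 12073 ÷ 3600 = 3 remainder 1273
Minutes: 1273 ÷ 60 = 21 remainder 13
Seconds: 13


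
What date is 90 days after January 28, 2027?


April 28, 2027

Start: January 28, 2027
Add 90 days
January 28 → February 1: 31 - 28 + 1 = 4 days (90 - 4 = 86 left)
February 1 → March 1: 28 - 1 + 1 = 28 days (86 - 28 = 58 left)
March 1 → April 1: 31 - 1 + 1 = 31 days (58 - 31 = 27 left)
April 1 + 27 = April 28, 2027


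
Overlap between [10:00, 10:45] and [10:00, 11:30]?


Meeting A: 600-645 (in minutes from midnight)
Meeting B: 600-690
Overlap start = max(600, 600) = 600
Overlap end = min(645, 690) = 645
Overlap = max(0, 645 - 600) = 45 min

45 minutes


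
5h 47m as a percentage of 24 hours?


0.2410 (24.10%)

Total minutes: 5×60 + 47 = 347
Day = 24×60 = 1440 minutes
Fraction = 347/1440 ≈ 0.2410
As a percentage: 347/1440 × 100 ≈ 24.10%


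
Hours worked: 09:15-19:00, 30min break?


Total time = (19×60+0) - (9×60+15)
= 1140 - 555 = 585 min
Minus break: 585 - 30 = 555 min
= 9h 15m

9h 15m (555 minutes)


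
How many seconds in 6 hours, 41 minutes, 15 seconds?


Hours: 6 × 3600 = 21600
Minutes: 41 × 60 = 2460
Seconds: 15
Total = 21600 + 2460 + 15 = 24075

24075 seconds


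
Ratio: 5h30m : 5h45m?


22:23 (0.96)

Duration 1: 330 minutes
Duration 2: 345 minutes
Ratio = 330:345
GCD = 15
Simplified = 22:23
As a decimal: 22/23 ≈ 0.96


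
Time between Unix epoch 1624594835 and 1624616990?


Difference = 1624616990 - 1624594835 = 22155 seconds
In hours: 22155 / 3600 ≈ 6.2
In days: 22155 / 86400 ≈ 0.26

22155 seconds (6.2 hours / 0.26 days)


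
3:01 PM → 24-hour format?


Input: 3:01 PM
PM: 3 + 12 = 15

15:01


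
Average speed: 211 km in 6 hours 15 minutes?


Distance: 211 km
Time: 6h 15m = 375 min = 375/60 = 25/4 hours
Speed = 211 ÷ (25/4) = 211 × 4 / 25 = 844/25 ≈ 33.8 km/h

33.8 km/h


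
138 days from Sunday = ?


Friday

Start: Sunday (index 6)
(6 + 138) mod 7
= 144 mod 7
= 4
Index 4 → Friday


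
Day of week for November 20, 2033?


Sunday

Zeller's congruence:
q=20, m=11, k=33, j=20
h = (20 + ⌊13×12/5⌋ + 33 + ⌊33/4⌋ + ⌊20/4⌋ - 2×20) mod 7
= (20 + 31 + 33 + 8 + 5 - 40) mod 7
= 57 mod 7 = 1
h=1 → Sunday


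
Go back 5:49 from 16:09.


10:20

Start: 969 minutes from midnight
Subtract: 349 minutes
Remaining: 969 - 349 = 620
Hours: 10, Minutes: 20


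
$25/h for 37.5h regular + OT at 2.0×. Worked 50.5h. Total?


Regular: 37.5h × $25 = $937.50
Overtime: 50.5 - 37.5 = 13.0h
OT pay: 13.0h × $25 × 2.0 = $650.00
Total = $937.50 + $650.00 = $1587.50

$1587.50


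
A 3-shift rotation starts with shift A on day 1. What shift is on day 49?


Shifts: A, B, C
Start: A (index 0)
Day 49: (0 + 49 - 1) mod 3
= 48 mod 3
= 0
Index 0 → shift A

Shift A


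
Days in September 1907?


Month: September (month 9)
September has 30 days

30 days


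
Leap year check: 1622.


No

Rules: divisible by 4 AND (not by 100 OR by 400)
1622 ÷ 4 = 405 remainder 2 → not divisible by 4
Not divisible by 4 → not a leap year


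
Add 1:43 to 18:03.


Start: 1083 minutes from midnight
Add: 103 minutes
Total: 1186 minutes
Hours: 1186 ÷ 60 = 19 remainder 46

19:46


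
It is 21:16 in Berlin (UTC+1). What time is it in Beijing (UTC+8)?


Time difference = UTC+8 - UTC+1 = +7 hours
New hour = (21 + 7) mod 24
= 28 mod 24 = 4
Minutes unchanged → 04:16; 28 ≥ 24 → next day

04:16 (next day)


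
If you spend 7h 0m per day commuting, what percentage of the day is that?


29.2%

Time: 420 minutes
Day: 1440 minutes
Percentage = (420/1440) × 100 ≈ 29.2%


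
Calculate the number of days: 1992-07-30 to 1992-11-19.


From July 30, 1992 to November 19, 1992
Rest of July 1992: 31 - 30 = 1
Full months: August 31, September 30, October 31
Days into November 1992: 19
Total = 1 + 31 + 30 + 31 + 19 = 112 days

112 days


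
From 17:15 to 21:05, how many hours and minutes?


3h 50m

End time in minutes: 21×60 + 5 = 1265
Start time in minutes: 17×60 + 15 = 1035
Difference = 1265 - 1035 = 230 minutes
= 3 hours 50 minutes


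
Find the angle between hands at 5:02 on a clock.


Hour hand = 5×30 + 2×0.5 = 151.0°
Minute hand = 2×6 = 12°
Difference = |151.0 - 12| = 139.0°

139.0°


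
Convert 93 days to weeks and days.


13 weeks 2 days

Weeks: 93 ÷ 7 = 13 remainder 2


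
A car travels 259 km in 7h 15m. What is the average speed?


Distance: 259 km
Time: 7h 15m = 435 min = 435/60 = 29/4 hours
Speed = 259 ÷ (29/4) = 259 × 4 / 29 = 1036/29 ≈ 35.7 km/h

35.7 km/h


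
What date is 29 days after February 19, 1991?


Start: February 19, 1991
Add 29 days
February 19 → March 1: 28 - 19 + 1 = 10 days (29 - 10 = 19 left)
March 1 + 19 = March 20, 1991

March 20, 1991


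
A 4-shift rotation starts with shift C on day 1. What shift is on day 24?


Shifts: A, B, C, D
Start: C (index 2)
Day 24: (2 + 24 - 1) mod 4
= 25 mod 4
= 1
Index 1 → shift B

Shift B


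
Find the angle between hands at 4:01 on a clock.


114.5°

Hour hand = 4×30 + 1×0.5 = 120.5°
Minute hand = 1×6 = 6°
Difference = |120.5 - 6| = 114.5°


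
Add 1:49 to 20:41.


Start: 1241 minutes from midnight
Add: 109 minutes
Total: 1350 minutes
Hours: 1350 ÷ 60 = 22 remainder 30

22:30


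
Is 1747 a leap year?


Rules: divisible by 4 AND (not by 100 OR by 400)
1747 ÷ 4 = 436 remainder 3 → not divisible by 4
Not divisible by 4 → not a leap year

No


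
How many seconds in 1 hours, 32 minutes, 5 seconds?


Hours: 1 × 3600 = 3600
Minutes: 32 × 60 = 1920
Seconds: 5
Total = 3600 + 1920 + 5 = 5525

5525 seconds


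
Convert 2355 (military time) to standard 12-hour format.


Hour: 23
23 - 12 = 11 → PM

11:55 PM


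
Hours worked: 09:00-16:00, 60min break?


Total time = (16×60+0) - (9×60+0)
= 960 - 540 = 420 min
Minus break: 420 - 60 = 360 min
= 6h 0m

6h 0m (360 minutes)


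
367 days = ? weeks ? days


52 weeks 3 days

Weeks: 367 ÷ 7 = 52 remainder 3


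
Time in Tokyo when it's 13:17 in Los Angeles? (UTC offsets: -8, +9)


Time difference = UTC+9 - UTC-8 = +17 hours
New hour = (13 + 17) mod 24
= 30 mod 24 = 6
Minutes unchanged → 06:17; 30 ≥ 24 → next day

06:17 (next day)


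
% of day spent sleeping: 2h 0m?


8.3%

Time: 120 minutes
Day: 1440 minutes
Percentage = (120/1440) × 100 ≈ 8.3%


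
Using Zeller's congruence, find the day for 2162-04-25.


Zeller's congruence:
q=25, m=4, k=62, j=21
h = (25 + ⌊13×5/5⌋ + 62 + ⌊62/4⌋ + ⌊21/4⌋ - 2×21) mod 7
= (25 + 13 + 62 + 15 + 5 - 42) mod 7
= 78 mod 7 = 1
h=1 → Sunday

Sunday


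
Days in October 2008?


Month: October (month 10)
October has 31 days

31 days


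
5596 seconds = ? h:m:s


1h 33m 16s

Hours: 5596 ÷ 3600 = 1 remainder 1996
Minutes: 1996 ÷ 60 = 33 remainder 16
Seconds: 16


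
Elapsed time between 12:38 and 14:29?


End time in minutes: 14×60 + 29 = 869
Start time in minutes: 12×60 + 38 = 758
Difference = 869 - 758 = 111 minutes
= 1 hours 51 minutes

1h 51m


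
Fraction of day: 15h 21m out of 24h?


0.6396 (63.96%)

Total minutes: 15×60 + 21 = 921
Day = 24×60 = 1440 minutes
Fraction = 921/1440 ≈ 0.6396
As a percentage: 921/1440 × 100 ≈ 63.96%


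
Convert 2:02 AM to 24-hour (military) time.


02:02

Input: 2:02 AM
AM hour stays: 2


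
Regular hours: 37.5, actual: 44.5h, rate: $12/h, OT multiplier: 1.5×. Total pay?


$576.00

Regular: 37.5h × $12 = $450.00
Overtime: 44.5 - 37.5 = 7.0h
OT pay: 7.0h × $12 × 1.5 = $126.00
Total = $450.00 + $126.00 = $576.00


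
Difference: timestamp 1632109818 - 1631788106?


321712 seconds (89.4 hours / 3.72 days)

Difference = 1632109818 - 1631788106 = 321712 seconds
In hours: 321712 / 3600 ≈ 89.4
In days: 321712 / 86400 ≈ 3.72


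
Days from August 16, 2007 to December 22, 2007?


From August 16, 2007 to December 22, 2007
Rest of August 2007: 31 - 16 = 15
Full months: September 30, October 31, November 30
Days into December 2007: 22
Total = 15 + 30 + 31 + 30 + 22 = 128 days

128 days


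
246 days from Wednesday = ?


Start: Wednesday (index 2)
(2 + 246) mod 7
= 248 mod 7
= 3
Index 3 → Thursday

Thursday


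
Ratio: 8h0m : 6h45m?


32:27 (1.19)

Duration 1: 480 minutes
Duration 2: 405 minutes
Ratio = 480:405
GCD = 15
Simplified = 32:27
As a decimal: 32/27 ≈ 1.19


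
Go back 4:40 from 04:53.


00:13

Start: 293 minutes from midnight
Subtract: 280 minutes
Remaining: 293 - 280 = 13
Hours: 0, Minutes: 13


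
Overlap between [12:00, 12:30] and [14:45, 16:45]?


Meeting A: 720-750 (in minutes from midnight)
Meeting B: 885-1005
Overlap start = max(720, 885) = 885
Overlap end = min(750, 1005) = 750
Overlap = max(0, 750 - 885) = 0 min

0 minutes


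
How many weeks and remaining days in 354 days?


Weeks: 354 ÷ 7 = 50 remainder 4

50 weeks 4 days


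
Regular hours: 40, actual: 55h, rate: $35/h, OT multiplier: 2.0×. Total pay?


$2450.00

Regular: 40h × $35 = $1400.00
Overtime: 55 - 40 = 15h
OT pay: 15h × $35 × 2.0 = $1050.00
Total = $1400.00 + $1050.00 = $2450.00


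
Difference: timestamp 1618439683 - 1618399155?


40528 seconds (11.3 hours / 0.47 days)

Difference = 1618439683 - 1618399155 = 40528 seconds
In hours: 40528 / 3600 ≈ 11.3
In days: 40528 / 86400 ≈ 0.47


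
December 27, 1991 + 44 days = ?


February 9, 1992

Start: December 27, 1991
Add 44 days
December 27 → January 1: 31 - 27 + 1 = 5 days (44 - 5 = 39 left)
January 1 → February 1: 31 - 1 + 1 = 31 days (39 - 31 = 8 left)
February 1 + 8 = February 9, 1992


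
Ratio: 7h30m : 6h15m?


6:5 (1.20)

Duration 1: 450 minutes
Duration 2: 375 minutes
Ratio = 450:375
GCD = 75
Simplified = 6:5
As a decimal: 6/5 = 1.20


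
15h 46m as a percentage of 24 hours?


0.6569 (65.69%)

Total minutes: 15×60 + 46 = 946
Day = 24×60 = 1440 minutes
Fraction = 946/1440 ≈ 0.6569
As a percentage: 946/1440 × 100 ≈ 65.69%


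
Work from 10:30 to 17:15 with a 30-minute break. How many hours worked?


6h 15m (375 minutes)

Total time = (17×60+15) - (10×60+30)
= 1035 - 630 = 405 min
Minus break: 405 - 30 = 375 min
= 6h 15m


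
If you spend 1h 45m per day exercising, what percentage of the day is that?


7.3%

Time: 105 minutes
Day: 1440 minutes
Percentage = (105/1440) × 100 ≈ 7.3%


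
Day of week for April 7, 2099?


Zeller's congruence:
q=7, m=4, k=99, j=20
h = (7 + ⌊13×5/5⌋ + 99 + ⌊99/4⌋ + ⌊20/4⌋ - 2×20) mod 7
= (7 + 13 + 99 + 24 + 5 - 40) mod 7
= 108 mod 7 = 3
h=3 → Tuesday

Tuesday


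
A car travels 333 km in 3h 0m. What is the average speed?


Distance: 333 km
Time: 3 hours
Speed = 333 / 3 = 111.0 km/h

111.0 km/h


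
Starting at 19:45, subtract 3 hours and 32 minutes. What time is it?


Start: 1185 minutes from midnight
Subtract: 212 minutes
Remaining: 1185 - 212 = 973
Hours: 16, Minutes: 13

16:13


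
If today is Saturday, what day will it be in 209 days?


Start: Saturday (index 5)
(5 + 209) mod 7
= 214 mod 7
= 4
Index 4 → Friday

Friday


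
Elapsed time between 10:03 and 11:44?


1h 41m

End time in minutes: 11×60 + 44 = 704
Start time in minutes: 10×60 + 3 = 603
Difference = 704 - 603 = 101 minutes
= 1 hours 41 minutes


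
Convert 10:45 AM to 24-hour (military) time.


10:45

Input: 10:45 AM
AM hour stays: 10


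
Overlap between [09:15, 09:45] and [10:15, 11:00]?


Meeting A: 555-585 (in minutes from midnight)
Meeting B: 615-660
Overlap start = max(555, 615) = 615
Overlap end = min(585, 660) = 585
Overlap = max(0, 585 - 615) = 0 min

0 minutes


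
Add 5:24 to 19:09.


00:33 (next day)

Start: 1149 minutes from midnight
Add: 324 minutes
Total: 1473 minutes
Hours: 1473 ÷ 60 = 24 remainder 33
24 ≥ 24 → 24 - 24 = 0 (next day)


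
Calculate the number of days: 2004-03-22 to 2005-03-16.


359 days

From March 22, 2004 to March 16, 2005
Rest of March 2004: 31 - 22 = 9
Full months: April 30, May 31, June 30, July 31, August 31, September 30, October 31, November 30, December 31, January 31, February 2005 28
Days into March 2005: 16
Total = 9 + 30 + 31 + 30 + 31 + 31 + 30 + 31 + 30 + 31 + 31 + 28 + 16 = 359 days


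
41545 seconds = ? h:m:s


Hours: 41545 ÷ 3600 = 11 remainder 1945
Minutes: 1945 ÷ 60 = 32 remainder 25
Seconds: 25

11h 32m 25s


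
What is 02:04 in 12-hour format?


2:04 AM

Hour: 2
2 < 12 → AM


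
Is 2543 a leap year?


No

Rules: divisible by 4 AND (not by 100 OR by 400)
2543 ÷ 4 = 635 remainder 3 → not divisible by 4
Not divisible by 4 → not a leap year


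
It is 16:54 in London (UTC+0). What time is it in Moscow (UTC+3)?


19:54

Time difference = UTC+3 - UTC+0 = +3 hours
New hour = (16 + 3) mod 24
= 19 mod 24 = 19
Minutes unchanged → 19:54


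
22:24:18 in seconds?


Hours: 22 × 3600 = 79200
Minutes: 24 × 60 = 1440
Seconds: 18
Total = 79200 + 1440 + 18 = 80658

80658 seconds


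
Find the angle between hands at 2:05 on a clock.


32.5°

Hour hand = 2×30 + 5×0.5 = 62.5°
Minute hand = 5×6 = 30°
Difference = |62.5 - 30| = 32.5°


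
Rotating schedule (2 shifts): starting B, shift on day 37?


Shift B

Shifts: A, B
Start: B (index 1)
Day 37: (1 + 37 - 1) mod 2
= 37 mod 2
= 1
Index 1 → shift B


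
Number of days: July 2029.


Month: July (month 7)
July has 31 days

31 days


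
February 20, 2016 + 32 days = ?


March 23, 2016

Start: February 20, 2016
Add 32 days
February 20 → March 1: 29 - 20 + 1 = 10 days (32 - 10 = 22 left)
March 1 + 22 = March 23, 2016


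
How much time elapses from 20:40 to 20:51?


End time in minutes: 20×60 + 51 = 1251
Start time in minutes: 20×60 + 40 = 1240
Difference = 1251 - 1240 = 11 minutes
= 0 hours 11 minutes

0h 11m


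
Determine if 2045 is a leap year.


Rules: divisible by 4 AND (not by 100 OR by 400)
2045 ÷ 4 = 511 remainder 1 → not divisible by 4
Not divisible by 4 → not a leap year

No


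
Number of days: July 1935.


Month: July (month 7)
July has 31 days

31 days


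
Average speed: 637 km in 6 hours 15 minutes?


101.9 km/h

Distance: 637 km
Time: 6h 15m = 375 min = 375/60 = 25/4 hours
Speed = 637 ÷ (25/4) = 637 × 4 / 25 = 2548/25 ≈ 101.9 km/h


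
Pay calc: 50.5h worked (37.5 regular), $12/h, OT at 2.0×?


Regular: 37.5h × $12 = $450.00
Overtime: 50.5 - 37.5 = 13.0h
OT pay: 13.0h × $12 × 2.0 = $312.00
Total = $450.00 + $312.00 = $762.00

$762.00


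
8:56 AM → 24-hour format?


Input: 8:56 AM
AM hour stays: 8

08:56


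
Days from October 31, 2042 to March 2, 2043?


From October 31, 2042 to March 2, 2043
Rest of October 2042: 31 - 31 = 0
Full months: November 30, December 31, January 31, February 2043 28
Days into March 2043: 2
Total = 0 + 30 + 31 + 31 + 28 + 2 = 122 days

122 days


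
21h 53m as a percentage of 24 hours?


0.9118 (91.18%)

Total minutes: 21×60 + 53 = 1313
Day = 24×60 = 1440 minutes
Fraction = 1313/1440 ≈ 0.9118
As a percentage: 1313/1440 × 100 ≈ 91.18%


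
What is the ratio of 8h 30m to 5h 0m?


17:10 (1.70)

Duration 1: 510 minutes
Duration 2: 300 minutes
Ratio = 510:300
GCD = 30
Simplified = 17:10
As a decimal: 17/10 = 1.70


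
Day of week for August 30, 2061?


Tuesday

Zeller's congruence:
q=30, m=8, k=61, j=20
h = (30 + ⌊13×9/5⌋ + 61 + ⌊61/4⌋ + ⌊20/4⌋ - 2×20) mod 7
= (30 + 23 + 61 + 15 + 5 - 40) mod 7
= 94 mod 7 = 3
h=3 → Tuesday


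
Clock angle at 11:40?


110.0°

Hour hand = 11×30 + 40×0.5 = 350.0°
Minute hand = 40×6 = 240°
Difference = |350.0 - 240| = 110.0°


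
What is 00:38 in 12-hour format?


12:38 AM

Hour: 0
0 → 12 AM (midnight)


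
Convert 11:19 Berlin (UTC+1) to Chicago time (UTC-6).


04:19

Time difference = UTC-6 - UTC+1 = -7 hours
New hour = (11 -7) mod 24
= 4 mod 24 = 4
Minutes unchanged → 04:19


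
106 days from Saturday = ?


Start: Saturday (index 5)
(5 + 106) mod 7
= 111 mod 7
= 6
Index 6 → Sunday

Sunday


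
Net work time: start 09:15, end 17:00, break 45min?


7h 0m (420 minutes)

Total time = (17×60+0) - (9×60+15)
= 1020 - 555 = 465 min
Minus break: 465 - 45 = 420 min
= 7h 0m


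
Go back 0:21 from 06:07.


Start: 367 minutes from midnight
Subtract: 21 minutes
Remaining: 367 - 21 = 346
Hours: 5, Minutes: 46

05:46


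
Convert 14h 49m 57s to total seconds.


53397 seconds

Hours: 14 × 3600 = 50400
Minutes: 49 × 60 = 2940
Seconds: 57
Total = 50400 + 2940 + 57 = 53397


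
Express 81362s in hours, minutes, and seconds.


22h 36m 2s

Hours: 81362 ÷ 3600 = 22 remainder 2162
Minutes: 2162 ÷ 60 = 36 remainder 2
Seconds: 2


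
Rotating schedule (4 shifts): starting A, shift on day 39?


Shifts: A, B, C, D
Start: A (index 0)
Day 39: (0 + 39 - 1) mod 4
= 38 mod 4
= 2
Index 2 → shift C

Shift C


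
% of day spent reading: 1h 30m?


6.3%

Time: 90 minutes
Day: 1440 minutes
Percentage = (90/1440) × 100 ≈ 6.3%


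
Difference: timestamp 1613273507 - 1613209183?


64324 seconds (17.9 hours / 0.74 days)

Difference = 1613273507 - 1613209183 = 64324 seconds
In hours: 64324 / 3600 ≈ 17.9
In days: 64324 / 86400 ≈ 0.74


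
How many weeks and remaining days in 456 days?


65 weeks 1 days

Weeks: 456 ÷ 7 = 65 remainder 1


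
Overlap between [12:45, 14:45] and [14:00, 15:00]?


45 minutes

Meeting A: 765-885 (in minutes from midnight)
Meeting B: 840-900
Overlap start = max(765, 840) = 840
Overlap end = min(885, 900) = 885
Overlap = max(0, 885 - 840) = 45 min


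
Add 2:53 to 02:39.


05:32

Start: 159 minutes from midnight
Add: 173 minutes
Total: 332 minutes
Hours: 332 ÷ 60 = 5 remainder 32


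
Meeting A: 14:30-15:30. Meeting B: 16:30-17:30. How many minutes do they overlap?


0 minutes

Meeting A: 870-930 (in minutes from midnight)
Meeting B: 990-1050
Overlap start = max(870, 990) = 990
Overlap end = min(930, 1050) = 930
Overlap = max(0, 930 - 990) = 0 min


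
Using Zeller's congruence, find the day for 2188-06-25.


Wednesday

Zeller's congruence:
q=25, m=6, k=88, j=21
h = (25 + ⌊13×7/5⌋ + 88 + ⌊88/4⌋ + ⌊21/4⌋ - 2×21) mod 7
= (25 + 18 + 88 + 22 + 5 - 42) mod 7
= 116 mod 7 = 4
h=4 → Wednesday


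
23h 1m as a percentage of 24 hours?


Total minutes: 23×60 + 1 = 1381
Day = 24×60 = 1440 minutes
Fraction = 1381/1440 ≈ 0.9590
As a percentage: 1381/1440 × 100 ≈ 95.90%

0.9590 (95.90%)


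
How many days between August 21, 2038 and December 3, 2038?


From August 21, 2038 to December 3, 2038
Rest of August 2038: 31 - 21 = 10
Full months: September 30, October 31, November 30
Days into December 2038: 3
Total = 10 + 30 + 31 + 30 + 3 = 104 days

104 days


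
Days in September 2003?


Month: September (month 9)
September has 30 days

30 days


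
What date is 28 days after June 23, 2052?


Start: June 23, 2052
Add 28 days
June 23 → July 1: 30 - 23 + 1 = 8 days (28 - 8 = 20 left)
July 1 + 20 = July 21, 2052

July 21, 2052


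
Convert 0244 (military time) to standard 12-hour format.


Hour: 2
2 < 12 → AM

2:44 AM


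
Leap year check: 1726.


No

Rules: divisible by 4 AND (not by 100 OR by 400)
1726 ÷ 4 = 431 remainder 2 → not divisible by 4
Not divisible by 4 → not a leap year


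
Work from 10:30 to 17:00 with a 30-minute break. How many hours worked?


6h 0m (360 minutes)

Total time = (17×60+0) - (10×60+30)
= 1020 - 630 = 390 min
Minus break: 390 - 30 = 360 min
= 6h 0m


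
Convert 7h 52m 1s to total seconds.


Hours: 7 × 3600 = 25200
Minutes: 52 × 60 = 3120
Seconds: 1
Total = 25200 + 3120 + 1 = 28321

28321 seconds


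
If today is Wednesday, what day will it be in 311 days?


Start: Wednesday (index 2)
(2 + 311) mod 7
= 313 mod 7
= 5
Index 5 → Saturday

Saturday


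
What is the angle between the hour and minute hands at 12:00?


Hour hand (12 ≡ 0 on the dial): 0×30 + 0×0.5 = 0.0°
Minute hand = 0×6 = 0°
Difference = |0.0 - 0| = 0.0°

0.0°


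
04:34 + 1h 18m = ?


Start: 274 minutes from midnight
Add: 78 minutes
Total: 352 minutes
Hours: 352 ÷ 60 = 5 remainder 52

05:52


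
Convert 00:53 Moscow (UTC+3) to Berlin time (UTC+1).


22:53 (previous day)

Time difference = UTC+1 - UTC+3 = -2 hours
New hour = (0 -2) mod 24
= -2 mod 24 = 22
Minutes unchanged → 22:53; -2 < 0 → previous day


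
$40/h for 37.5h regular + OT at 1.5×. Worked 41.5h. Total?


$1740.00

Regular: 37.5h × $40 = $1500.00
Overtime: 41.5 - 37.5 = 4.0h
OT pay: 4.0h × $40 × 1.5 = $240.00
Total = $1500.00 + $240.00 = $1740.00


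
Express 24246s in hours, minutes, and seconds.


6h 44m 6s

Hours: 24246 ÷ 3600 = 6 remainder 2646
Minutes: 2646 ÷ 60 = 44 remainder 6
Seconds: 6


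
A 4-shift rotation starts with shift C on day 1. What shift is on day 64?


Shift B

Shifts: A, B, C, D
Start: C (index 2)
Day 64: (2 + 64 - 1) mod 4
= 65 mod 4
= 1
Index 1 → shift B


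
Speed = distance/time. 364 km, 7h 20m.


49.6 km/h

Distance: 364 km
Time: 7h 20m = 440 min = 440/60 = 22/3 hours
Speed = 364 ÷ (22/3) = 364 × 3 / 22 = 1092/22 ≈ 49.6 km/h


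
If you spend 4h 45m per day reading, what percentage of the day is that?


Time: 285 minutes
Day: 1440 minutes
Percentage = (285/1440) × 100 ≈ 19.8%

19.8%


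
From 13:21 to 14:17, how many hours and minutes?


0h 56m

End time in minutes: 14×60 + 17 = 857
Start time in minutes: 13×60 + 21 = 801
Difference = 857 - 801 = 56 minutes
= 0 hours 56 minutes


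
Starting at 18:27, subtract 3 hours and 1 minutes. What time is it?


15:26

Start: 1107 minutes from midnight
Subtract: 181 minutes
Remaining: 1107 - 181 = 926
Hours: 15, Minutes: 26


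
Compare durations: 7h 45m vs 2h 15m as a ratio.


Duration 1: 465 minutes
Duration 2: 135 minutes
Ratio = 465:135
GCD = 15
Simplified = 31:9
As a decimal: 31/9 ≈ 3.44

31:9 (3.44)


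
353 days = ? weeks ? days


Weeks: 353 ÷ 7 = 50 remainder 3

50 weeks 3 days


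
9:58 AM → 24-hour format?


Input: 9:58 AM
AM hour stays: 9

09:58


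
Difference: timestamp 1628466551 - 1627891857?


574694 seconds (159.6 hours / 6.65 days)

Difference = 1628466551 - 1627891857 = 574694 seconds
In hours: 574694 / 3600 ≈ 159.6
In days: 574694 / 86400 ≈ 6.65


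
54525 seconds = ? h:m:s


15h 8m 45s

Hours: 54525 ÷ 3600 = 15 remainder 525
Minutes: 525 ÷ 60 = 8 remainder 45
Seconds: 45


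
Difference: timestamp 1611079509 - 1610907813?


Difference = 1611079509 - 1610907813 = 171696 seconds
In hours: 171696 / 3600 ≈ 47.7
In days: 171696 / 86400 ≈ 1.99

171696 seconds (47.7 hours / 1.99 days)


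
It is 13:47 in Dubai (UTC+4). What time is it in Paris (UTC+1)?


10:47

Time difference = UTC+1 - UTC+4 = -3 hours
New hour = (13 -3) mod 24
= 10 mod 24 = 10
Minutes unchanged → 10:47


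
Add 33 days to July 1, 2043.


Start: July 1, 2043
Add 33 days
July 1 → August 1: 31 - 1 + 1 = 31 days (33 - 31 = 2 left)
August 1 + 2 = August 3, 2043

August 3, 2043


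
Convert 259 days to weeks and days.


37 weeks 0 days

Weeks: 259 ÷ 7 = 37 remainder 0


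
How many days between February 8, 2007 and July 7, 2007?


149 days

From February 8, 2007 to July 7, 2007
Rest of February 2007: 28 - 8 = 20
Full months: March 31, April 30, May 31, June 30
Days into July 2007: 7
Total = 20 + 31 + 30 + 31 + 30 + 7 = 149 days


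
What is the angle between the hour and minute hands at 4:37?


83.5°

Hour hand = 4×30 + 37×0.5 = 138.5°
Minute hand = 37×6 = 222°
Difference = |138.5 - 222| = 83.5°


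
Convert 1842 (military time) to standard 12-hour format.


Hour: 18
18 - 12 = 6 → PM

6:42 PM


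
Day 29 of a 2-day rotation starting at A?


Shifts: A, B
Start: A (index 0)
Day 29: (0 + 29 - 1) mod 2
= 28 mod 2
= 0
Index 0 → shift A

Shift A


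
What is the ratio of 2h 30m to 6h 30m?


5:13 (0.38)

Duration 1: 150 minutes
Duration 2: 390 minutes
Ratio = 150:390
GCD = 30
Simplified = 5:13
As a decimal: 5/13 ≈ 0.38


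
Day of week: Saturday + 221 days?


Start: Saturday (index 5)
(5 + 221) mod 7
= 226 mod 7
= 2
Index 2 → Wednesday

Wednesday


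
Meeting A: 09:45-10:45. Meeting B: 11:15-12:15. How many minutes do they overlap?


0 minutes

Meeting A: 585-645 (in minutes from midnight)
Meeting B: 675-735
Overlap start = max(585, 675) = 675
Overlap end = min(645, 735) = 645
Overlap = max(0, 645 - 675) = 0 min


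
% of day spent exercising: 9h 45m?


40.6%

Time: 585 minutes
Day: 1440 minutes
Percentage = (585/1440) × 100 ≈ 40.6%


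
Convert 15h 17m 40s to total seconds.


Hours: 15 × 3600 = 54000
Minutes: 17 × 60 = 1020
Seconds: 40
Total = 54000 + 1020 + 40 = 55060

55060 seconds


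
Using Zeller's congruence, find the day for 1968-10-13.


Zeller's congruence:
q=13, m=10, k=68, j=19
h = (13 + ⌊13×11/5⌋ + 68 + ⌊68/4⌋ + ⌊19/4⌋ - 2×19) mod 7
= (13 + 28 + 68 + 17 + 4 - 38) mod 7
= 92 mod 7 = 1
h=1 → Sunday

Sunday


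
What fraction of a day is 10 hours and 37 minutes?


0.4424 (44.24%)

Total minutes: 10×60 + 37 = 637
Day = 24×60 = 1440 minutes
Fraction = 637/1440 ≈ 0.4424
As a percentage: 637/1440 × 100 ≈ 44.24%


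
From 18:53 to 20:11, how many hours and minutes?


End time in minutes: 20×60 + 11 = 1211
Start time in minutes: 18×60 + 53 = 1133
Difference = 1211 - 1133 = 78 minutes
= 1 hours 18 minutes

1h 18m


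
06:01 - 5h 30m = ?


00:31

Start: 361 minutes from midnight
Subtract: 330 minutes
Remaining: 361 - 330 = 31
Hours: 0, Minutes: 31


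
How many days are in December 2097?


31 days

Month: December (month 12)
December has 31 days


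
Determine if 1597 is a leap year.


Rules: divisible by 4 AND (not by 100 OR by 400)
1597 ÷ 4 = 399 remainder 1 → not divisible by 4
Not divisible by 4 → not a leap year

No


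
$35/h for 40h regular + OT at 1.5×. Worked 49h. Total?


$1872.50

Regular: 40h × $35 = $1400.00
Overtime: 49 - 40 = 9h
OT pay: 9h × $35 × 1.5 = $472.50
Total = $1400.00 + $472.50 = $1872.50


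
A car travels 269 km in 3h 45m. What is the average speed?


Distance: 269 km
Time: 3h 45m = 225 min = 225/60 = 15/4 hours
Speed = 269 ÷ (15/4) = 269 × 4 / 15 = 1076/15 ≈ 71.7 km/h

71.7 km/h


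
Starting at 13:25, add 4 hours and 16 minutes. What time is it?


17:41

Start: 805 minutes from midnight
Add: 256 minutes
Total: 1061 minutes
Hours: 1061 ÷ 60 = 17 remainder 41


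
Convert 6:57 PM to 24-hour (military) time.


Input: 6:57 PM
PM: 6 + 12 = 18

18:57


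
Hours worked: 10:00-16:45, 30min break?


6h 15m (375 minutes)

Total time = (16×60+45) - (10×60+0)
= 1005 - 600 = 405 min
Minus break: 405 - 30 = 375 min
= 6h 15m


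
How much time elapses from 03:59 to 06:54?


2h 55m

End time in minutes: 6×60 + 54 = 414
Start time in minutes: 3×60 + 59 = 239
Difference = 414 - 239 = 175 minutes
= 2 hours 55 minutes


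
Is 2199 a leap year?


No

Rules: divisible by 4 AND (not by 100 OR by 400)
2199 ÷ 4 = 549 remainder 3 → not divisible by 4
Not divisible by 4 → not a leap year


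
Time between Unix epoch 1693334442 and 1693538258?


203816 seconds (56.6 hours / 2.36 days)

Difference = 1693538258 - 1693334442 = 203816 seconds
In hours: 203816 / 3600 ≈ 56.6
In days: 203816 / 86400 ≈ 2.36


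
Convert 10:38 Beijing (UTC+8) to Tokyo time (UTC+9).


11:38

Time difference = UTC+9 - UTC+8 = +1 hours
New hour = (10 + 1) mod 24
= 11 mod 24 = 11
Minutes unchanged → 11:38


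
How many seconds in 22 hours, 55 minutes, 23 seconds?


Hours: 22 × 3600 = 79200
Minutes: 55 × 60 = 3300
Seconds: 23
Total = 79200 + 3300 + 23 = 82523

82523 seconds


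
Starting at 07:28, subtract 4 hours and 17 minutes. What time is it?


03:11

Start: 448 minutes from midnight
Subtract: 257 minutes
Remaining: 448 - 257 = 191
Hours: 3, Minutes: 11


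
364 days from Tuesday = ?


Tuesday

Start: Tuesday (index 1)
(1 + 364) mod 7
= 365 mod 7
= 1
Index 1 → Tuesday


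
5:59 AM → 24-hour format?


Input: 5:59 AM
AM hour stays: 5

05:59


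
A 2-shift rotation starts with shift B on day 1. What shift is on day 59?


Shift B

Shifts: A, B
Start: B (index 1)
Day 59: (1 + 59 - 1) mod 2
= 59 mod 2
= 1
Index 1 → shift B


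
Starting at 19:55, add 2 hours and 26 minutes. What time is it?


22:21

Start: 1195 minutes from midnight
Add: 146 minutes
Total: 1341 minutes
Hours: 1341 ÷ 60 = 22 remainder 21


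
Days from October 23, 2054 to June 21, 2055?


From October 23, 2054 to June 21, 2055
Rest of October 2054: 31 - 23 = 8
Full months: November 30, December 31, January 31, February 2055 28, March 31, April 30, May 31
Days into June 2055: 21
Total = 8 + 30 + 31 + 31 + 28 + 31 + 30 + 31 + 21 = 241 days

241 days


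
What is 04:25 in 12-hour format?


Hour: 4
4 < 12 → AM

4:25 AM


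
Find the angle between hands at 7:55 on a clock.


92.5°

Hour hand = 7×30 + 55×0.5 = 237.5°
Minute hand = 55×6 = 330°
Difference = |237.5 - 330| = 92.5°


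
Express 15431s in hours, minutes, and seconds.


Hours: 15431 ÷ 3600 = 4 remainder 1031
Minutes: 1031 ÷ 60 = 17 remainder 11
Seconds: 11

4h 17m 11s


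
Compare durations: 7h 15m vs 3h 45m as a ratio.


29:15 (1.93)

Duration 1: 435 minutes
Duration 2: 225 minutes
Ratio = 435:225
GCD = 15
Simplified = 29:15
As a decimal: 29/15 ≈ 1.93


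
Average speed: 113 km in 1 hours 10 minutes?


96.9 km/h

Distance: 113 km
Time: 1h 10m = 70 min = 70/60 = 7/6 hours
Speed = 113 ÷ (7/6) = 113 × 6 / 7 = 678/7 ≈ 96.9 km/h


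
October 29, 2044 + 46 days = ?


Start: October 29, 2044
Add 46 days
October 29 → November 1: 31 - 29 + 1 = 3 days (46 - 3 = 43 left)
November 1 → December 1: 30 - 1 + 1 = 30 days (43 - 30 = 13 left)
December 1 + 13 = December 14, 2044

December 14, 2044


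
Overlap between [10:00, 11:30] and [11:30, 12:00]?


Meeting A: 600-690 (in minutes from midnight)
Meeting B: 690-720
Overlap start = max(600, 690) = 690
Overlap end = min(690, 720) = 690
Overlap = max(0, 690 - 690) = 0 min

0 minutes


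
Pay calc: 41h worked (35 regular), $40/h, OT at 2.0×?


$1880.00

Regular: 35h × $40 = $1400.00
Overtime: 41 - 35 = 6h
OT pay: 6h × $40 × 2.0 = $480.00
Total = $1400.00 + $480.00 = $1880.00


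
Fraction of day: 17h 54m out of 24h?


0.7458 (74.58%)

Total minutes: 17×60 + 54 = 1074
Day = 24×60 = 1440 minutes
Fraction = 1074/1440 ≈ 0.7458
As a percentage: 1074/1440 × 100 ≈ 74.58%


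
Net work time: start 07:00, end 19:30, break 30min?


Total time = (19×60+30) - (7×60+0)
= 1170 - 420 = 750 min
Minus break: 750 - 30 = 720 min
= 12h 0m

12h 0m (720 minutes)


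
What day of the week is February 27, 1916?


Zeller's congruence:
q=27, m=14, k=15, j=19
h = (27 + ⌊13×15/5⌋ + 15 + ⌊15/4⌋ + ⌊19/4⌋ - 2×19) mod 7
= (27 + 39 + 15 + 3 + 4 - 38) mod 7
= 50 mod 7 = 1
h=1 → Sunday

Sunday


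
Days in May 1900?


Month: May (month 5)
May has 31 days

31 days


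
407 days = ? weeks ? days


58 weeks 1 days

Weeks: 407 ÷ 7 = 58 remainder 1


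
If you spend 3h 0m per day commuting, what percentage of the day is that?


Time: 180 minutes
Day: 1440 minutes
Percentage = (180/1440) × 100 = 12.5%

12.5%


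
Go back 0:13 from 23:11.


22:58

Start: 1391 minutes from midnight
Subtract: 13 minutes
Remaining: 1391 - 13 = 1378
Hours: 22, Minutes: 58


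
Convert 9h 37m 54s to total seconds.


Hours: 9 × 3600 = 32400
Minutes: 37 × 60 = 2220
Seconds: 54
Total = 32400 + 2220 + 54 = 34674

34674 seconds


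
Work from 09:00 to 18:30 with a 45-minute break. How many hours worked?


Total time = (18×60+30) - (9×60+0)
= 1110 - 540 = 570 min
Minus break: 570 - 45 = 525 min
= 8h 45m

8h 45m (525 minutes)


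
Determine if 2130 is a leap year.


Rules: divisible by 4 AND (not by 100 OR by 400)
2130 ÷ 4 = 532 remainder 2 → not divisible by 4
Not divisible by 4 → not a leap year

No


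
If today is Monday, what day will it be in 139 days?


Sunday

Start: Monday (index 0)
(0 + 139) mod 7
= 139 mod 7
= 6
Index 6 → Sunday


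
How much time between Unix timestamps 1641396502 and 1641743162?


346660 seconds (96.3 hours / 4.01 days)

Difference = 1641743162 - 1641396502 = 346660 seconds
In hours: 346660 / 3600 ≈ 96.3
In days: 346660 / 86400 ≈ 4.01


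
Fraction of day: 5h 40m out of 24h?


Total minutes: 5×60 + 40 = 340
Day = 24×60 = 1440 minutes
Fraction = 340/1440 ≈ 0.2361
As a percentage: 340/1440 × 100 ≈ 23.61%

0.2361 (23.61%)
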